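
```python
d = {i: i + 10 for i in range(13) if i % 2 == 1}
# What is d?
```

{1: 11, 3: 13, 5: 15, 7: 17, 9: 19, 11: 21}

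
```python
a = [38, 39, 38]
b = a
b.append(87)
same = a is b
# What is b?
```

After line 1: a = [38, 39, 38]
After line 2 (b = a is an alias, same object): a = [38, 39, 38], b = [38, 39, 38]
After line 3 (b.append mutates the shared list): a = [38, 39, 38, 87], b = [38, 39, 38, 87]
After line 4 (same = a is b; same object -> True): same = True

[38, 39, 38, 87]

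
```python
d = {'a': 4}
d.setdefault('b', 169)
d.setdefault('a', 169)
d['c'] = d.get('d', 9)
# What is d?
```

After line 1: d = {'a': 4}
After line 2 (setdefault adds 'b'=169): d = {'a': 4, 'b': 169}
After line 3 (setdefault 'a' no-op, already exists): d = {'a': 4, 'b': 169}
After line 4 (get('d', 9) returns default since 'd' not in d): d = {'a': 4, 'b': 169, 'c': 9}

{'a': 4, 'b': 169, 'c': 9}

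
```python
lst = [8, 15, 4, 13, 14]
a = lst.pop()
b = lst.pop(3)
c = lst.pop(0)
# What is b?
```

After line 1: lst = [8, 15, 4, 13, 14]
After line 2 (pop() -> a = 14): lst = [8, 15, 4, 13]
After line 3 (pop(3) -> b = 13): lst = [8, 15, 4]
After line 4 (pop(0) -> c = 8): lst = [15, 4]

13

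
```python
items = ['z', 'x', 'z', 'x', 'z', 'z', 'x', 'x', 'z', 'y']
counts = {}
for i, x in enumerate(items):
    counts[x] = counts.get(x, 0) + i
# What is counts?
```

Initial: counts = {}, items = ['z', 'x', 'z', 'x', 'z', 'z', 'x', 'x', 'z', 'y']
i=0, x='z': counts = {'z': 0}
i=1, x='x': counts = {'z': 0, 'x': 1}
i=2, x='z': counts = {'z': 2, 'x': 1}
i=3, x='x': counts = {'z': 2, 'x': 4}
i=4, x='z': counts = {'z': 6, 'x': 4}
i=5, x='z': counts = {'z': 11, 'x': 4}
i=6, x='x': counts = {'z': 11, 'x': 10}
i=7, x='x': counts = {'z': 11, 'x': 17}
i=8, x='z': counts = {'z': 19, 'x': 17}
i=9, x='y': counts = {'z': 19, 'x': 17, 'y': 9}

{'z': 19, 'x': 17, 'y': 9}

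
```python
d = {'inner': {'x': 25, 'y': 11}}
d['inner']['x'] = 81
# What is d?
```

After line 1: d = {'inner': {'x': 25, 'y': 11}}
After line 2 (inner x overwritten): d = {'inner': {'x': 81, 'y': 11}}

{'inner': {'x': 81, 'y': 11}}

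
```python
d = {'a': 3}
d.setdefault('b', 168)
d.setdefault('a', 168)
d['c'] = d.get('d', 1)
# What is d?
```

After line 1: d = {'a': 3}
After line 2 (setdefault adds 'b'=168): d = {'a': 3, 'b': 168}
After line 3 (setdefault 'a' no-op, already exists): d = {'a': 3, 'b': 168}
After line 4 (get('d', 1) returns default since 'd' not in d): d = {'a': 3, 'b': 168, 'c': 1}

{'a': 3, 'b': 168, 'c': 1}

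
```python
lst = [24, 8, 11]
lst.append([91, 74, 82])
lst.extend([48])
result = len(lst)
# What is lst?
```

After line 1: lst = [24, 8, 11]
After line 2 (append adds [91, 74, 82] as single element): lst = [24, 8, 11, [91, 74, 82]]
After line 3 (extend unpacks [48], adds 48): lst = [24, 8, 11, [91, 74, 82], 48]
After line 4: result = len(lst) = 5

[24, 8, 11, [91, 74, 82], 48]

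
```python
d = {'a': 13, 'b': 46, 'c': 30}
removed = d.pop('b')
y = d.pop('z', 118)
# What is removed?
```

After line 1: d = {'a': 13, 'b': 46, 'c': 30}
After line 2 (pop 'b' returns 46): d = {'a': 13, 'c': 30}, removed = 46
After line 3 (pop 'z' missing, returns default 118): d = {'a': 13, 'c': 30}, y = 118

46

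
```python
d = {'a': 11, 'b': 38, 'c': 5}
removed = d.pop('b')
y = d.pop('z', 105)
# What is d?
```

After line 1: d = {'a': 11, 'b': 38, 'c': 5}
After line 2 (pop 'b' returns 38): d = {'a': 11, 'c': 5}, removed = 38
After line 3 (pop 'z' missing, returns default 105): d = {'a': 11, 'c': 5}, y = 105

{'a': 11, 'c': 5}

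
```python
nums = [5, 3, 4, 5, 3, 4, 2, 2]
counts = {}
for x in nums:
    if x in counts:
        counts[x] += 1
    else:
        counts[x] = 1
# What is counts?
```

Initial: counts = {}, nums = [5, 3, 4, 5, 3, 4, 2, 2]
See 5: counts = {5: 1}
See 3: counts = {5: 1, 3: 1}
See 4: counts = {5: 1, 3: 1, 4: 1}
See 5: counts = {5: 2, 3: 1, 4: 1}
See 3: counts = {5: 2, 3: 2, 4: 1}
See 4: counts = {5: 2, 3: 2, 4: 2}
See 2: counts = {5: 2, 3: 2, 4: 2, 2: 1}
See 2: counts = {5: 2, 3: 2, 4: 2, 2: 2}

{5: 2, 3: 2, 4: 2, 2: 2}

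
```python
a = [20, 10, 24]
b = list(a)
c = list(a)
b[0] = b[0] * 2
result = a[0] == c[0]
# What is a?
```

After line 1: a = [20, 10, 24]
After line 2 (b = list(a), copy): a = [20, 10, 24], b = [20, 10, 24]
After line 3 (c = list(a) is a copy, new object): c = [20, 10, 24]
After line 4 (b[0] = 20 * 2 = 40; only b mutates (copy)): a = [20, 10, 24], b = [40, 10, 24], c = [20, 10, 24]
After line 5 (a[0] = 20, c[0] = 20; result = True)

[20, 10, 24]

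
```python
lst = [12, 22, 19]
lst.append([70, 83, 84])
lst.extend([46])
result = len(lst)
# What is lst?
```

After line 1: lst = [12, 22, 19]
After line 2 (append adds [70, 83, 84] as single element): lst = [12, 22, 19, [70, 83, 84]]
After line 3 (extend unpacks [46], adds 46): lst = [12, 22, 19, [70, 83, 84], 46]
After line 4: result = len(lst) = 5

[12, 22, 19, [70, 83, 84], 46]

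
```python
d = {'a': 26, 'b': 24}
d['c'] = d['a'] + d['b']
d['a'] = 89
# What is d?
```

After line 1: d = {'a': 26, 'b': 24}
After line 2 (d['c'] = 26 + 24): d = {'a': 26, 'b': 24, 'c': 50}
After line 3: d = {'a': 89, 'b': 24, 'c': 50}

{'a': 89, 'b': 24, 'c': 50}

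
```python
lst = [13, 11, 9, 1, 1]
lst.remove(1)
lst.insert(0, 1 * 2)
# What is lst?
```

After line 1: lst = [13, 11, 9, 1, 1]
After line 2 (remove first 1): lst = [13, 11, 9, 1]
After line 3 (insert 2 at index 0): lst = [2, 13, 11, 9, 1]

[2, 13, 11, 9, 1]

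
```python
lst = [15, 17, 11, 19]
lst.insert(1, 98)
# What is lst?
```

[15, 98, 17, 11, 19]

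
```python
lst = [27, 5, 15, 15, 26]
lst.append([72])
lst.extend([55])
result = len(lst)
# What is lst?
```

After line 1: lst = [27, 5, 15, 15, 26]
After line 2 (append adds [72] as single element): lst = [27, 5, 15, 15, 26, [72]]
After line 3 (extend unpacks [55], adds 55): lst = [27, 5, 15, 15, 26, [72], 55]
After line 4: result = len(lst) = 7

[27, 5, 15, 15, 26, [72], 55]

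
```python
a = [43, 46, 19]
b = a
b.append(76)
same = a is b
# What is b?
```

After line 1: a = [43, 46, 19]
After line 2 (b = a is an alias, same object): a = [43, 46, 19], b = [43, 46, 19]
After line 3 (b.append mutates the shared list): a = [43, 46, 19, 76], b = [43, 46, 19, 76]
After line 4 (same = a is b; same object -> True): same = True

[43, 46, 19, 76]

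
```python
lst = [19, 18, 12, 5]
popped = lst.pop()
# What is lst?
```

[19, 18, 12]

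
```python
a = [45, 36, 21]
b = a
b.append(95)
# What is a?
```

After line 1: a = [45, 36, 21]
After line 2 (b = a is an alias, same object): a = [45, 36, 21], b = [45, 36, 21]
After line 3 (b.append mutates the shared list): a = [45, 36, 21, 95], b = [45, 36, 21, 95]

[45, 36, 21, 95]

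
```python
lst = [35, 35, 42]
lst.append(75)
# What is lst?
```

[35, 35, 42, 75]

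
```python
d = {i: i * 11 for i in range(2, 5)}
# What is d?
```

{2: 22, 3: 33, 4: 44}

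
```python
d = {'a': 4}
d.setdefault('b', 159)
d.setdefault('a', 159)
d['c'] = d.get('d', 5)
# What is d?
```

After line 1: d = {'a': 4}
After line 2 (setdefault adds 'b'=159): d = {'a': 4, 'b': 159}
After line 3 (setdefault 'a' no-op, already exists): d = {'a': 4, 'b': 159}
After line 4 (get('d', 5) returns default since 'd' not in d): d = {'a': 4, 'b': 159, 'c': 5}

{'a': 4, 'b': 159, 'c': 5}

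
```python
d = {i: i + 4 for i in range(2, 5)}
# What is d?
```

{2: 6, 3: 7, 4: 8}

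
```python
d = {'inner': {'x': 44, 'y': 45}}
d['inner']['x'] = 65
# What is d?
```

After line 1: d = {'inner': {'x': 44, 'y': 45}}
After line 2 (inner x overwritten): d = {'inner': {'x': 65, 'y': 45}}

{'inner': {'x': 65, 'y': 45}}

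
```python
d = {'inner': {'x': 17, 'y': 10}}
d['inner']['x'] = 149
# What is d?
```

After line 1: d = {'inner': {'x': 17, 'y': 10}}
After line 2 (inner x overwritten): d = {'inner': {'x': 149, 'y': 10}}

{'inner': {'x': 149, 'y': 10}}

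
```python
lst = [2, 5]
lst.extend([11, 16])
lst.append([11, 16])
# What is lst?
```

After line 1: lst = [2, 5]
After line 2 (extend unpacks [11, 16]): lst = [2, 5, 11, 16]
After line 3 (append adds [11, 16] as single element): lst = [2, 5, 11, 16, [11, 16]]

[2, 5, 11, 16, [11, 16]]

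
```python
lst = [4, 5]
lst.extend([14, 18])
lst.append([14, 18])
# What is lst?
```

After line 1: lst = [4, 5]
After line 2 (extend unpacks [14, 18]): lst = [4, 5, 14, 18]
After line 3 (append adds [14, 18] as single element): lst = [4, 5, 14, 18, [14, 18]]

[4, 5, 14, 18, [14, 18]]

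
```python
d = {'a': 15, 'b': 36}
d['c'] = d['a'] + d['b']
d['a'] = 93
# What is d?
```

After line 1: d = {'a': 15, 'b': 36}
After line 2 (d['c'] = 15 + 36): d = {'a': 15, 'b': 36, 'c': 51}
After line 3: d = {'a': 93, 'b': 36, 'c': 51}

{'a': 93, 'b': 36, 'c': 51}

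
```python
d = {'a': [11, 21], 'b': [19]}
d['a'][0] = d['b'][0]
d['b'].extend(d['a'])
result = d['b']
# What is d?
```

After line 1: d = {'a': [11, 21], 'b': [19]}
After line 2 (a[0] = b[0] = 19): d = {'a': [19, 21], 'b': [19]}
After line 3 (b.extend(a) appends [19, 21]): d = {'a': [19, 21], 'b': [19, 19, 21]}
After line 4: result = d['b'] = [19, 19, 21]

{'a': [19, 21], 'b': [19, 19, 21]}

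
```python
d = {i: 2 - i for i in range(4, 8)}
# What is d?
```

{4: -2, 5: -3, 6: -4, 7: -5}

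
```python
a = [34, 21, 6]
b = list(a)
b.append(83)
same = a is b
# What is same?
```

After line 1: a = [34, 21, 6]
After line 2 (b = list(a) is a shallow copy, new object): a = [34, 21, 6], b = [34, 21, 6]
After line 3 (append only mutates b): a = [34, 21, 6], b = [34, 21, 6, 83]
After line 4 (same = a is b; different objects -> False): same = False

False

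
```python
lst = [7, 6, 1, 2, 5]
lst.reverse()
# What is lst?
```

[5, 2, 1, 6, 7]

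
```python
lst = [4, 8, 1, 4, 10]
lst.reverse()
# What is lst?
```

[10, 4, 1, 8, 4]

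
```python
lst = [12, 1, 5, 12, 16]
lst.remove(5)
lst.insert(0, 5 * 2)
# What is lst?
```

After line 1: lst = [12, 1, 5, 12, 16]
After line 2 (remove first 5): lst = [12, 1, 12, 16]
After line 3 (insert 10 at index 0): lst = [10, 12, 1, 12, 16]

[10, 12, 1, 12, 16]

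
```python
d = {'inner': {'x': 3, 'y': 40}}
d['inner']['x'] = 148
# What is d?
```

After line 1: d = {'inner': {'x': 3, 'y': 40}}
After line 2 (inner x overwritten): d = {'inner': {'x': 148, 'y': 40}}

{'inner': {'x': 148, 'y': 40}}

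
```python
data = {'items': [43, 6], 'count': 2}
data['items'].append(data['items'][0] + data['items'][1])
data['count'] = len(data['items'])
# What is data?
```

After line 1: data = {'items': [43, 6], 'count': 2}
After line 2 (append 43 + 6 = 49): data = {'items': [43, 6, 49], 'count': 2}
After line 3 (count = len(items) = 3): data = {'items': [43, 6, 49], 'count': 3}

{'items': [43, 6, 49], 'count': 3}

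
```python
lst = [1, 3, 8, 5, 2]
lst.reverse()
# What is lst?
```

[2, 5, 8, 3, 1]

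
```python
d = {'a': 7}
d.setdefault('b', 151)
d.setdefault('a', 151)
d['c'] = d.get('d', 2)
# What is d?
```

After line 1: d = {'a': 7}
After line 2 (setdefault adds 'b'=151): d = {'a': 7, 'b': 151}
After line 3 (setdefault 'a' no-op, already exists): d = {'a': 7, 'b': 151}
After line 4 (get('d', 2) returns default since 'd' not in d): d = {'a': 7, 'b': 151, 'c': 2}

{'a': 7, 'b': 151, 'c': 2}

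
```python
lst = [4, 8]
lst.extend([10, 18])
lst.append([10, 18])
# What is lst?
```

After line 1: lst = [4, 8]
After line 2 (extend unpacks [10, 18]): lst = [4, 8, 10, 18]
After line 3 (append adds [10, 18] as single element): lst = [4, 8, 10, 18, [10, 18]]

[4, 8, 10, 18, [10, 18]]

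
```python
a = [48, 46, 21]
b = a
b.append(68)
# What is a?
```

After line 1: a = [48, 46, 21]
After line 2 (b = a is an alias, same object): a = [48, 46, 21], b = [48, 46, 21]
After line 3 (b.append mutates the shared list): a = [48, 46, 21, 68], b = [48, 46, 21, 68]

[48, 46, 21, 68]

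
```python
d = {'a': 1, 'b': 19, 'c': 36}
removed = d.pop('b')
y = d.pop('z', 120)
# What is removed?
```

After line 1: d = {'a': 1, 'b': 19, 'c': 36}
After line 2 (pop 'b' returns 19): d = {'a': 1, 'c': 36}, removed = 19
After line 3 (pop 'z' missing, returns default 120): d = {'a': 1, 'c': 36}, y = 120

19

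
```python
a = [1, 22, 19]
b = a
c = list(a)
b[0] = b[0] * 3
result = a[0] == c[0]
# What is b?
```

After line 1: a = [1, 22, 19]
After line 2 (b = a, alias): a = [1, 22, 19], b = [1, 22, 19]
After line 3 (c = list(a) is a copy, new object): c = [1, 22, 19]
After line 4 (b[0] = 1 * 3 = 3; mutates shared a/b): a = b = [3, 22, 19], c = [1, 22, 19]
After line 5 (a[0] = 3, c[0] = 1; result = False)

[3, 22, 19]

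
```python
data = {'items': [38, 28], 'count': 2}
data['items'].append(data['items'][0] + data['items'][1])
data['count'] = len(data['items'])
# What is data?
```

After line 1: data = {'items': [38, 28], 'count': 2}
After line 2 (append 38 + 28 = 66): data = {'items': [38, 28, 66], 'count': 2}
After line 3 (count = len(items) = 3): data = {'items': [38, 28, 66], 'count': 3}

{'items': [38, 28, 66], 'count': 3}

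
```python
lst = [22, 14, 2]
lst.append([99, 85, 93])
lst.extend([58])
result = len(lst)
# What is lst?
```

After line 1: lst = [22, 14, 2]
After line 2 (append adds [99, 85, 93] as single element): lst = [22, 14, 2, [99, 85, 93]]
After line 3 (extend unpacks [58], adds 58): lst = [22, 14, 2, [99, 85, 93], 58]
After line 4: result = len(lst) = 5

[22, 14, 2, [99, 85, 93], 58]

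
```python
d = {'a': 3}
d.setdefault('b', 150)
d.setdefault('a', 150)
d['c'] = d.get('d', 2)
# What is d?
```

After line 1: d = {'a': 3}
After line 2 (setdefault adds 'b'=150): d = {'a': 3, 'b': 150}
After line 3 (setdefault 'a' no-op, already exists): d = {'a': 3, 'b': 150}
After line 4 (get('d', 2) returns default since 'd' not in d): d = {'a': 3, 'b': 150, 'c': 2}

{'a': 3, 'b': 150, 'c': 2}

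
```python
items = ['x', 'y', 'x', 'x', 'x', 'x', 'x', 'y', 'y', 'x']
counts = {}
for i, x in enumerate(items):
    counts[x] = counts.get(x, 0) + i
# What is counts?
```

Initial: counts = {}, items = ['x', 'y', 'x', 'x', 'x', 'x', 'x', 'y', 'y', 'x']
i=0, x='x': counts = {'x': 0}
i=1, x='y': counts = {'x': 0, 'y': 1}
i=2, x='x': counts = {'x': 2, 'y': 1}
i=3, x='x': counts = {'x': 5, 'y': 1}
i=4, x='x': counts = {'x': 9, 'y': 1}
i=5, x='x': counts = {'x': 14, 'y': 1}
i=6, x='x': counts = {'x': 20, 'y': 1}
i=7, x='y': counts = {'x': 20, 'y': 8}
i=8, x='y': counts = {'x': 20, 'y': 16}
i=9, x='x': counts = {'x': 29, 'y': 16}

{'x': 29, 'y': 16}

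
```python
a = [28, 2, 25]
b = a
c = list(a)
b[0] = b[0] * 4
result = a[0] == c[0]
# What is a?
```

After line 1: a = [28, 2, 25]
After line 2 (b = a, alias): a = [28, 2, 25], b = [28, 2, 25]
After line 3 (c = list(a) is a copy, new object): c = [28, 2, 25]
After line 4 (b[0] = 28 * 4 = 112; mutates shared a/b): a = b = [112, 2, 25], c = [28, 2, 25]
After line 5 (a[0] = 112, c[0] = 28; result = False)

[112, 2, 25]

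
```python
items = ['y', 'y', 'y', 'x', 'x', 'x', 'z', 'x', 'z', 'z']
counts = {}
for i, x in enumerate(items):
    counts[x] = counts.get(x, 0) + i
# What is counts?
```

Initial: counts = {}, items = ['y', 'y', 'y', 'x', 'x', 'x', 'z', 'x', 'z', 'z']
i=0, x='y': counts = {'y': 0}
i=1, x='y': counts = {'y': 1}
i=2, x='y': counts = {'y': 3}
i=3, x='x': counts = {'y': 3, 'x': 3}
i=4, x='x': counts = {'y': 3, 'x': 7}
i=5, x='x': counts = {'y': 3, 'x': 12}
i=6, x='z': counts = {'y': 3, 'x': 12, 'z': 6}
i=7, x='x': counts = {'y': 3, 'x': 19, 'z': 6}
i=8, x='z': counts = {'y': 3, 'x': 19, 'z': 14}
i=9, x='z': counts = {'y': 3, 'x': 19, 'z': 23}

{'y': 3, 'x': 19, 'z': 23}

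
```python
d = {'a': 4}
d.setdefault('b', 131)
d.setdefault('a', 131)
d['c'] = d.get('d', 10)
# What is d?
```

After line 1: d = {'a': 4}
After line 2 (setdefault adds 'b'=131): d = {'a': 4, 'b': 131}
After line 3 (setdefault 'a' no-op, already exists): d = {'a': 4, 'b': 131}
After line 4 (get('d', 10) returns default since 'd' not in d): d = {'a': 4, 'b': 131, 'c': 10}

{'a': 4, 'b': 131, 'c': 10}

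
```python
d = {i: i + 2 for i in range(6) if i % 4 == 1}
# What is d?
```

{1: 3, 5: 7}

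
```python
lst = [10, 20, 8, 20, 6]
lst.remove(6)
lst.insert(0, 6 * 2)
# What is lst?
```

After line 1: lst = [10, 20, 8, 20, 6]
After line 2 (remove first 6): lst = [10, 20, 8, 20]
After line 3 (insert 12 at index 0): lst = [12, 10, 20, 8, 20]

[12, 10, 20, 8, 20]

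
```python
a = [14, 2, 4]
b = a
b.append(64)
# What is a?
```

After line 1: a = [14, 2, 4]
After line 2 (b = a is an alias, same object): a = [14, 2, 4], b = [14, 2, 4]
After line 3 (b.append mutates the shared list): a = [14, 2, 4, 64], b = [14, 2, 4, 64]

[14, 2, 4, 64]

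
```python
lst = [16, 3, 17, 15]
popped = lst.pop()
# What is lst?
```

[16, 3, 17]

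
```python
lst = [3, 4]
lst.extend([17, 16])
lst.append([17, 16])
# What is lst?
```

After line 1: lst = [3, 4]
After line 2 (extend unpacks [17, 16]): lst = [3, 4, 17, 16]
After line 3 (append adds [17, 16] as single element): lst = [3, 4, 17, 16, [17, 16]]

[3, 4, 17, 16, [17, 16]]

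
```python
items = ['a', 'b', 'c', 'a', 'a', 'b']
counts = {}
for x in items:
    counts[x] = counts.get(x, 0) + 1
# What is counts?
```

Initial: counts = {}, items = ['a', 'b', 'c', 'a', 'a', 'b']
See 'a': counts = {'a': 1}
See 'b': counts = {'a': 1, 'b': 1}
See 'c': counts = {'a': 1, 'b': 1, 'c': 1}
See 'a': counts = {'a': 2, 'b': 1, 'c': 1}
See 'a': counts = {'a': 3, 'b': 1, 'c': 1}
See 'b': counts = {'a': 3, 'b': 2, 'c': 1}

{'a': 3, 'b': 2, 'c': 1}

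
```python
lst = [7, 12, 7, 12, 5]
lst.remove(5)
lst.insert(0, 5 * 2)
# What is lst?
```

After line 1: lst = [7, 12, 7, 12, 5]
After line 2 (remove first 5): lst = [7, 12, 7, 12]
After line 3 (insert 10 at index 0): lst = [10, 7, 12, 7, 12]

[10, 7, 12, 7, 12]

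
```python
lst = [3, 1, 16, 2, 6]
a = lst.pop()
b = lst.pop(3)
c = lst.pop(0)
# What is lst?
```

After line 1: lst = [3, 1, 16, 2, 6]
After line 2 (pop() -> a = 6): lst = [3, 1, 16, 2]
After line 3 (pop(3) -> b = 2): lst = [3, 1, 16]
After line 4 (pop(0) -> c = 3): lst = [1, 16]

[1, 16]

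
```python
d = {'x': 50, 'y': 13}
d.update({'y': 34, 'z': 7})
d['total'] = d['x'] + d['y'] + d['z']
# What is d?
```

After line 1: d = {'x': 50, 'y': 13}
After line 2 (y overwritten, z added): d = {'x': 50, 'y': 34, 'z': 7}
After line 3 (total = 50 + 34 + 7 = 91): d = {'x': 50, 'y': 34, 'z': 7, 'total': 91}

{'x': 50, 'y': 34, 'z': 7, 'total': 91}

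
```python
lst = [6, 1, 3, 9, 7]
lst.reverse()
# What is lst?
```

[7, 9, 3, 1, 6]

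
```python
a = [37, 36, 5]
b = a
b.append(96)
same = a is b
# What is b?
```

After line 1: a = [37, 36, 5]
After line 2 (b = a is an alias, same object): a = [37, 36, 5], b = [37, 36, 5]
After line 3 (b.append mutates the shared list): a = [37, 36, 5, 96], b = [37, 36, 5, 96]
After line 4 (same = a is b; same object -> True): same = True

[37, 36, 5, 96]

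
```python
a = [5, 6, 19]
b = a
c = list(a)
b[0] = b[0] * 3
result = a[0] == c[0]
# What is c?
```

After line 1: a = [5, 6, 19]
After line 2 (b = a, alias): a = [5, 6, 19], b = [5, 6, 19]
After line 3 (c = list(a) is a copy, new object): c = [5, 6, 19]
After line 4 (b[0] = 5 * 3 = 15; mutates shared a/b): a = b = [15, 6, 19], c = [5, 6, 19]
After line 5 (a[0] = 15, c[0] = 5; result = False)

[5, 6, 19]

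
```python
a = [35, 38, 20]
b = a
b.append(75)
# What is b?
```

After line 1: a = [35, 38, 20]
After line 2 (b = a is an alias, same object): a = [35, 38, 20], b = [35, 38, 20]
After line 3 (b.append mutates the shared list): a = [35, 38, 20, 75], b = [35, 38, 20, 75]

[35, 38, 20, 75]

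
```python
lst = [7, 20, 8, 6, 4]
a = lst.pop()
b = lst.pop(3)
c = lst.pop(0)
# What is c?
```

After line 1: lst = [7, 20, 8, 6, 4]
After line 2 (pop() -> a = 4): lst = [7, 20, 8, 6]
After line 3 (pop(3) -> b = 6): lst = [7, 20, 8]
After line 4 (pop(0) -> c = 7): lst = [20, 8]

7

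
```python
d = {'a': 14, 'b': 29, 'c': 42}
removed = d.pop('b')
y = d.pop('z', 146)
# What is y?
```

After line 1: d = {'a': 14, 'b': 29, 'c': 42}
After line 2 (pop 'b' returns 29): d = {'a': 14, 'c': 42}, removed = 29
After line 3 (pop 'z' missing, returns default 146): d = {'a': 14, 'c': 42}, y = 146

146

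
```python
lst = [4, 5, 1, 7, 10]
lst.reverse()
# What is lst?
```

[10, 7, 1, 5, 4]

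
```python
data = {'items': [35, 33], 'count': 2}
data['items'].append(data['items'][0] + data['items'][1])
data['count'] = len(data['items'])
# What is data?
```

After line 1: data = {'items': [35, 33], 'count': 2}
After line 2 (append 35 + 33 = 68): data = {'items': [35, 33, 68], 'count': 2}
After line 3 (count = len(items) = 3): data = {'items': [35, 33, 68], 'count': 3}

{'items': [35, 33, 68], 'count': 3}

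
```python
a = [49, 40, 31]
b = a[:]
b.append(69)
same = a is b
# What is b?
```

After line 1: a = [49, 40, 31]
After line 2 (b = a[:] is a shallow copy, new object): a = [49, 40, 31], b = [49, 40, 31]
After line 3 (append only mutates b): a = [49, 40, 31], b = [49, 40, 31, 69]
After line 4 (same = a is b; different objects -> False): same = False

[49, 40, 31, 69]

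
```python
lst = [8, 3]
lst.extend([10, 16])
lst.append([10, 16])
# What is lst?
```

After line 1: lst = [8, 3]
After line 2 (extend unpacks [10, 16]): lst = [8, 3, 10, 16]
After line 3 (append adds [10, 16] as single element): lst = [8, 3, 10, 16, [10, 16]]

[8, 3, 10, 16, [10, 16]]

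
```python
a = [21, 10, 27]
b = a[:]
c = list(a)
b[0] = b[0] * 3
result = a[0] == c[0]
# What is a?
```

After line 1: a = [21, 10, 27]
After line 2 (b = a[:], copy): a = [21, 10, 27], b = [21, 10, 27]
After line 3 (c = list(a) is a copy, new object): c = [21, 10, 27]
After line 4 (b[0] = 21 * 3 = 63; only b mutates (copy)): a = [21, 10, 27], b = [63, 10, 27], c = [21, 10, 27]
After line 5 (a[0] = 21, c[0] = 21; result = True)

[21, 10, 27]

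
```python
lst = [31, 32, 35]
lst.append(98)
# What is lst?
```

[31, 32, 35, 98]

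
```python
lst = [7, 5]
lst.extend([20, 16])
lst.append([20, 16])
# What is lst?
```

After line 1: lst = [7, 5]
After line 2 (extend unpacks [20, 16]): lst = [7, 5, 20, 16]
After line 3 (append adds [20, 16] as single element): lst = [7, 5, 20, 16, [20, 16]]

[7, 5, 20, 16, [20, 16]]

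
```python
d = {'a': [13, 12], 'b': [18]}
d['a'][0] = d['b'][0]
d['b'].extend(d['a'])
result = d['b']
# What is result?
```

After line 1: d = {'a': [13, 12], 'b': [18]}
After line 2 (a[0] = b[0] = 18): d = {'a': [18, 12], 'b': [18]}
After line 3 (b.extend(a) appends [18, 12]): d = {'a': [18, 12], 'b': [18, 18, 12]}
After line 4: result = d['b'] = [18, 18, 12]

[18, 18, 12]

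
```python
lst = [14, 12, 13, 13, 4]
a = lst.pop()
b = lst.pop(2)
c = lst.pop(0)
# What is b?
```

After line 1: lst = [14, 12, 13, 13, 4]
After line 2 (pop() -> a = 4): lst = [14, 12, 13, 13]
After line 3 (pop(2) -> b = 13): lst = [14, 12, 13]
After line 4 (pop(0) -> c = 14): lst = [12, 13]

13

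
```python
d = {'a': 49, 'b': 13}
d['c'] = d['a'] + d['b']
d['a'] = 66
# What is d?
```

After line 1: d = {'a': 49, 'b': 13}
After line 2 (d['c'] = 49 + 13): d = {'a': 49, 'b': 13, 'c': 62}
After line 3: d = {'a': 66, 'b': 13, 'c': 62}

{'a': 66, 'b': 13, 'c': 62}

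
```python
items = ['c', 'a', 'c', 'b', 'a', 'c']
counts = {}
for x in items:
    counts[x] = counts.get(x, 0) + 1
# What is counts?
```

Initial: counts = {}, items = ['c', 'a', 'c', 'b', 'a', 'c']
See 'c': counts = {'c': 1}
See 'a': counts = {'c': 1, 'a': 1}
See 'c': counts = {'c': 2, 'a': 1}
See 'b': counts = {'c': 2, 'a': 1, 'b': 1}
See 'a': counts = {'c': 2, 'a': 2, 'b': 1}
See 'c': counts = {'c': 3, 'a': 2, 'b': 1}

{'c': 3, 'a': 2, 'b': 1}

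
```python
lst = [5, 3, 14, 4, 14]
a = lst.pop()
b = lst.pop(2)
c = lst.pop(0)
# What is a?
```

After line 1: lst = [5, 3, 14, 4, 14]
After line 2 (pop() -> a = 14): lst = [5, 3, 14, 4]
After line 3 (pop(2) -> b = 14): lst = [5, 3, 4]
After line 4 (pop(0) -> c = 5): lst = [3, 4]

14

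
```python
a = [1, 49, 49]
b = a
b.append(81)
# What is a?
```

After line 1: a = [1, 49, 49]
After line 2 (b = a is an alias, same object): a = [1, 49, 49], b = [1, 49, 49]
After line 3 (b.append mutates the shared list): a = [1, 49, 49, 81], b = [1, 49, 49, 81]

[1, 49, 49, 81]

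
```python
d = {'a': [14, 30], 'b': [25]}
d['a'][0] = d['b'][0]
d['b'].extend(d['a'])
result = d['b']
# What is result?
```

After line 1: d = {'a': [14, 30], 'b': [25]}
After line 2 (a[0] = b[0] = 25): d = {'a': [25, 30], 'b': [25]}
After line 3 (b.extend(a) appends [25, 30]): d = {'a': [25, 30], 'b': [25, 25, 30]}
After line 4: result = d['b'] = [25, 25, 30]

[25, 25, 30]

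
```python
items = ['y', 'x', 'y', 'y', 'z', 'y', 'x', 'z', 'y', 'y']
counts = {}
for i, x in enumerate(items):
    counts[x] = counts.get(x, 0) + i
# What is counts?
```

Initial: counts = {}, items = ['y', 'x', 'y', 'y', 'z', 'y', 'x', 'z', 'y', 'y']
i=0, x='y': counts = {'y': 0}
i=1, x='x': counts = {'y': 0, 'x': 1}
i=2, x='y': counts = {'y': 2, 'x': 1}
i=3, x='y': counts = {'y': 5, 'x': 1}
i=4, x='z': counts = {'y': 5, 'x': 1, 'z': 4}
i=5, x='y': counts = {'y': 10, 'x': 1, 'z': 4}
i=6, x='x': counts = {'y': 10, 'x': 7, 'z': 4}
i=7, x='z': counts = {'y': 10, 'x': 7, 'z': 11}
i=8, x='y': counts = {'y': 18, 'x': 7, 'z': 11}
i=9, x='y': counts = {'y': 27, 'x': 7, 'z': 11}

{'y': 27, 'x': 7, 'z': 11}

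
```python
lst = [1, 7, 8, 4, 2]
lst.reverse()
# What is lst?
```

[2, 4, 8, 7, 1]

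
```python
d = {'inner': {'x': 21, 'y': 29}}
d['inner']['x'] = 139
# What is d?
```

After line 1: d = {'inner': {'x': 21, 'y': 29}}
After line 2 (inner x overwritten): d = {'inner': {'x': 139, 'y': 29}}

{'inner': {'x': 139, 'y': 29}}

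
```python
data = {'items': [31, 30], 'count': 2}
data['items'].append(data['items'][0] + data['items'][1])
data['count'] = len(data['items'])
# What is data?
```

After line 1: data = {'items': [31, 30], 'count': 2}
After line 2 (append 31 + 30 = 61): data = {'items': [31, 30, 61], 'count': 2}
After line 3 (count = len(items) = 3): data = {'items': [31, 30, 61], 'count': 3}

{'items': [31, 30, 61], 'count': 3}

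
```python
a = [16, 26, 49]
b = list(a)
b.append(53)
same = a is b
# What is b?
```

After line 1: a = [16, 26, 49]
After line 2 (b = list(a) is a shallow copy, new object): a = [16, 26, 49], b = [16, 26, 49]
After line 3 (append only mutates b): a = [16, 26, 49], b = [16, 26, 49, 53]
After line 4 (same = a is b; different objects -> False): same = False

[16, 26, 49, 53]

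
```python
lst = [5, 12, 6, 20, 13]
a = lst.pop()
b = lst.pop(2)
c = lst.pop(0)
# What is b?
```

After line 1: lst = [5, 12, 6, 20, 13]
After line 2 (pop() -> a = 13): lst = [5, 12, 6, 20]
After line 3 (pop(2) -> b = 6): lst = [5, 12, 20]
After line 4 (pop(0) -> c = 5): lst = [12, 20]

6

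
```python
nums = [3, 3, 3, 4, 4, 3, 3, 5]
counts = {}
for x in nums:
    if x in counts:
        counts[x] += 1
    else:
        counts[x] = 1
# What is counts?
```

Initial: counts = {}, nums = [3, 3, 3, 4, 4, 3, 3, 5]
See 3: counts = {3: 1}
See 3: counts = {3: 2}
See 3: counts = {3: 3}
See 4: counts = {3: 3, 4: 1}
See 4: counts = {3: 3, 4: 2}
See 3: counts = {3: 4, 4: 2}
See 3: counts = {3: 5, 4: 2}
See 5: counts = {3: 5, 4: 2, 5: 1}

{3: 5, 4: 2, 5: 1}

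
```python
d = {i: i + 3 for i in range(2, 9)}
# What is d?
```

{2: 5, 3: 6, 4: 7, 5: 8, 6: 9, 7: 10, 8: 11}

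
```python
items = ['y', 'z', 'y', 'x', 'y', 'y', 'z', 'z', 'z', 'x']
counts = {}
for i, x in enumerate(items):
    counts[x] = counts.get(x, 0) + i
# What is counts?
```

Initial: counts = {}, items = ['y', 'z', 'y', 'x', 'y', 'y', 'z', 'z', 'z', 'x']
i=0, x='y': counts = {'y': 0}
i=1, x='z': counts = {'y': 0, 'z': 1}
i=2, x='y': counts = {'y': 2, 'z': 1}
i=3, x='x': counts = {'y': 2, 'z': 1, 'x': 3}
i=4, x='y': counts = {'y': 6, 'z': 1, 'x': 3}
i=5, x='y': counts = {'y': 11, 'z': 1, 'x': 3}
i=6, x='z': counts = {'y': 11, 'z': 7, 'x': 3}
i=7, x='z': counts = {'y': 11, 'z': 14, 'x': 3}
i=8, x='z': counts = {'y': 11, 'z': 22, 'x': 3}
i=9, x='x': counts = {'y': 11, 'z': 22, 'x': 12}

{'y': 11, 'z': 22, 'x': 12}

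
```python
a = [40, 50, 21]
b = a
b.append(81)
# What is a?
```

After line 1: a = [40, 50, 21]
After line 2 (b = a is an alias, same object): a = [40, 50, 21], b = [40, 50, 21]
After line 3 (b.append mutates the shared list): a = [40, 50, 21, 81], b = [40, 50, 21, 81]

[40, 50, 21, 81]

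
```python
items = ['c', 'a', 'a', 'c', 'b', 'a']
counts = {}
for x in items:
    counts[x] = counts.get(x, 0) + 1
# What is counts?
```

Initial: counts = {}, items = ['c', 'a', 'a', 'c', 'b', 'a']
See 'c': counts = {'c': 1}
See 'a': counts = {'c': 1, 'a': 1}
See 'a': counts = {'c': 1, 'a': 2}
See 'c': counts = {'c': 2, 'a': 2}
See 'b': counts = {'c': 2, 'a': 2, 'b': 1}
See 'a': counts = {'c': 2, 'a': 3, 'b': 1}

{'c': 2, 'a': 3, 'b': 1}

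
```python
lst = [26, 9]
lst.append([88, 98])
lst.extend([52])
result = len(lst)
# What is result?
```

After line 1: lst = [26, 9]
After line 2 (append adds [88, 98] as single element): lst = [26, 9, [88, 98]]
After line 3 (extend unpacks [52], adds 52): lst = [26, 9, [88, 98], 52]
After line 4: result = len(lst) = 4

4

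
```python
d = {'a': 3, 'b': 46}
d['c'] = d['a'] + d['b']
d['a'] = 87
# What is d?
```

After line 1: d = {'a': 3, 'b': 46}
After line 2 (d['c'] = 3 + 46): d = {'a': 3, 'b': 46, 'c': 49}
After line 3: d = {'a': 87, 'b': 46, 'c': 49}

{'a': 87, 'b': 46, 'c': 49}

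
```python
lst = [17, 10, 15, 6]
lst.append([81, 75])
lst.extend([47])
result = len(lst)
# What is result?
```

After line 1: lst = [17, 10, 15, 6]
After line 2 (append adds [81, 75] as single element): lst = [17, 10, 15, 6, [81, 75]]
After line 3 (extend unpacks [47], adds 47): lst = [17, 10, 15, 6, [81, 75], 47]
After line 4: result = len(lst) = 6

6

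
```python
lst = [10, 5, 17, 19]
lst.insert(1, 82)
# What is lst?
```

[10, 82, 5, 17, 19]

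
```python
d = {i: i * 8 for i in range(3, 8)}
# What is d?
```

{3: 24, 4: 32, 5: 40, 6: 48, 7: 56}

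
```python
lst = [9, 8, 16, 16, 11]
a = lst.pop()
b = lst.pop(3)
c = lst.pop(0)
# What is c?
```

After line 1: lst = [9, 8, 16, 16, 11]
After line 2 (pop() -> a = 11): lst = [9, 8, 16, 16]
After line 3 (pop(3) -> b = 16): lst = [9, 8, 16]
After line 4 (pop(0) -> c = 9): lst = [8, 16]

9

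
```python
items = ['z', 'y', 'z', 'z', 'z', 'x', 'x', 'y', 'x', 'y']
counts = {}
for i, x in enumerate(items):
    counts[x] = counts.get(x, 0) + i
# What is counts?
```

Initial: counts = {}, items = ['z', 'y', 'z', 'z', 'z', 'x', 'x', 'y', 'x', 'y']
i=0, x='z': counts = {'z': 0}
i=1, x='y': counts = {'z': 0, 'y': 1}
i=2, x='z': counts = {'z': 2, 'y': 1}
i=3, x='z': counts = {'z': 5, 'y': 1}
i=4, x='z': counts = {'z': 9, 'y': 1}
i=5, x='x': counts = {'z': 9, 'y': 1, 'x': 5}
i=6, x='x': counts = {'z': 9, 'y': 1, 'x': 11}
i=7, x='y': counts = {'z': 9, 'y': 8, 'x': 11}
i=8, x='x': counts = {'z': 9, 'y': 8, 'x': 19}
i=9, x='y': counts = {'z': 9, 'y': 17, 'x': 19}

{'z': 9, 'y': 17, 'x': 19}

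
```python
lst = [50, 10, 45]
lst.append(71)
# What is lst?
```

[50, 10, 45, 71]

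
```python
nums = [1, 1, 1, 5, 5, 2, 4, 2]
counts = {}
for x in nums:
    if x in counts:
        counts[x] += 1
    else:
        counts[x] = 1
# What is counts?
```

Initial: counts = {}, nums = [1, 1, 1, 5, 5, 2, 4, 2]
See 1: counts = {1: 1}
See 1: counts = {1: 2}
See 1: counts = {1: 3}
See 5: counts = {1: 3, 5: 1}
See 5: counts = {1: 3, 5: 2}
See 2: counts = {1: 3, 5: 2, 2: 1}
See 4: counts = {1: 3, 5: 2, 2: 1, 4: 1}
See 2: counts = {1: 3, 5: 2, 2: 2, 4: 1}

{1: 3, 5: 2, 2: 2, 4: 1}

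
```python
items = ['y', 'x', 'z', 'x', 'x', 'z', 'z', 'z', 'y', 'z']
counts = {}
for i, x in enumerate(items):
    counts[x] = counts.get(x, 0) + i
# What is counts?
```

Initial: counts = {}, items = ['y', 'x', 'z', 'x', 'x', 'z', 'z', 'z', 'y', 'z']
i=0, x='y': counts = {'y': 0}
i=1, x='x': counts = {'y': 0, 'x': 1}
i=2, x='z': counts = {'y': 0, 'x': 1, 'z': 2}
i=3, x='x': counts = {'y': 0, 'x': 4, 'z': 2}
i=4, x='x': counts = {'y': 0, 'x': 8, 'z': 2}
i=5, x='z': counts = {'y': 0, 'x': 8, 'z': 7}
i=6, x='z': counts = {'y': 0, 'x': 8, 'z': 13}
i=7, x='z': counts = {'y': 0, 'x': 8, 'z': 20}
i=8, x='y': counts = {'y': 8, 'x': 8, 'z': 20}
i=9, x='z': counts = {'y': 8, 'x': 8, 'z': 29}

{'y': 8, 'x': 8, 'z': 29}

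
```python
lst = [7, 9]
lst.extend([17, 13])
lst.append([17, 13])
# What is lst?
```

After line 1: lst = [7, 9]
After line 2 (extend unpacks [17, 13]): lst = [7, 9, 17, 13]
After line 3 (append adds [17, 13] as single element): lst = [7, 9, 17, 13, [17, 13]]

[7, 9, 17, 13, [17, 13]]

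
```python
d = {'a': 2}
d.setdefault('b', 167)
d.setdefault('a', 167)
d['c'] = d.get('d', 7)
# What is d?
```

After line 1: d = {'a': 2}
After line 2 (setdefault adds 'b'=167): d = {'a': 2, 'b': 167}
After line 3 (setdefault 'a' no-op, already exists): d = {'a': 2, 'b': 167}
After line 4 (get('d', 7) returns default since 'd' not in d): d = {'a': 2, 'b': 167, 'c': 7}

{'a': 2, 'b': 167, 'c': 7}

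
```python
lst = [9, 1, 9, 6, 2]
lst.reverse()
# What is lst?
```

[2, 6, 9, 1, 9]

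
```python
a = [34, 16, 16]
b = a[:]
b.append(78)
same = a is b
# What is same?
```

After line 1: a = [34, 16, 16]
After line 2 (b = a[:] is a shallow copy, new object): a = [34, 16, 16], b = [34, 16, 16]
After line 3 (append only mutates b): a = [34, 16, 16], b = [34, 16, 16, 78]
After line 4 (same = a is b; different objects -> False): same = False

False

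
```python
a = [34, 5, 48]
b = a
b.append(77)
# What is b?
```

After line 1: a = [34, 5, 48]
After line 2 (b = a is an alias, same object): a = [34, 5, 48], b = [34, 5, 48]
After line 3 (b.append mutates the shared list): a = [34, 5, 48, 77], b = [34, 5, 48, 77]

[34, 5, 48, 77]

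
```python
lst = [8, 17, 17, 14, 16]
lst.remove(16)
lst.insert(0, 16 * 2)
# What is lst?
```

After line 1: lst = [8, 17, 17, 14, 16]
After line 2 (remove first 16): lst = [8, 17, 17, 14]
After line 3 (insert 32 at index 0): lst = [32, 8, 17, 17, 14]

[32, 8, 17, 17, 14]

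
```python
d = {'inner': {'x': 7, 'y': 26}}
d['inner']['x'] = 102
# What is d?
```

After line 1: d = {'inner': {'x': 7, 'y': 26}}
After line 2 (inner x overwritten): d = {'inner': {'x': 102, 'y': 26}}

{'inner': {'x': 102, 'y': 26}}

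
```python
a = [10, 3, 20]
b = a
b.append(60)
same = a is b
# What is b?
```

After line 1: a = [10, 3, 20]
After line 2 (b = a is an alias, same object): a = [10, 3, 20], b = [10, 3, 20]
After line 3 (b.append mutates the shared list): a = [10, 3, 20, 60], b = [10, 3, 20, 60]
After line 4 (same = a is b; same object -> True): same = True

[10, 3, 20, 60]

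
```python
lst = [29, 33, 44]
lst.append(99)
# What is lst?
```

[29, 33, 44, 99]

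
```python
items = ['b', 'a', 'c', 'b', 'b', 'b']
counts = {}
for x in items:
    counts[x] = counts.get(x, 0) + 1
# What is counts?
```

Initial: counts = {}, items = ['b', 'a', 'c', 'b', 'b', 'b']
See 'b': counts = {'b': 1}
See 'a': counts = {'b': 1, 'a': 1}
See 'c': counts = {'b': 1, 'a': 1, 'c': 1}
See 'b': counts = {'b': 2, 'a': 1, 'c': 1}
See 'b': counts = {'b': 3, 'a': 1, 'c': 1}
See 'b': counts = {'b': 4, 'a': 1, 'c': 1}

{'b': 4, 'a': 1, 'c': 1}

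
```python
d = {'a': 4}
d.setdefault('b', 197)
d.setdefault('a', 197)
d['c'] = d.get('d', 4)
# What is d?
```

After line 1: d = {'a': 4}
After line 2 (setdefault adds 'b'=197): d = {'a': 4, 'b': 197}
After line 3 (setdefault 'a' no-op, already exists): d = {'a': 4, 'b': 197}
After line 4 (get('d', 4) returns default since 'd' not in d): d = {'a': 4, 'b': 197, 'c': 4}

{'a': 4, 'b': 197, 'c': 4}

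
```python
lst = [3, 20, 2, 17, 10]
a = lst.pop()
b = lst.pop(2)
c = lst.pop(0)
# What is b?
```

After line 1: lst = [3, 20, 2, 17, 10]
After line 2 (pop() -> a = 10): lst = [3, 20, 2, 17]
After line 3 (pop(2) -> b = 2): lst = [3, 20, 17]
After line 4 (pop(0) -> c = 3): lst = [20, 17]

2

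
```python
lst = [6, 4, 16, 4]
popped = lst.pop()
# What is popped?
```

4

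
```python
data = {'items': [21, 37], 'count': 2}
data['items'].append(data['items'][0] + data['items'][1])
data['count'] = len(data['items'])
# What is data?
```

After line 1: data = {'items': [21, 37], 'count': 2}
After line 2 (append 21 + 37 = 58): data = {'items': [21, 37, 58], 'count': 2}
After line 3 (count = len(items) = 3): data = {'items': [21, 37, 58], 'count': 3}

{'items': [21, 37, 58], 'count': 3}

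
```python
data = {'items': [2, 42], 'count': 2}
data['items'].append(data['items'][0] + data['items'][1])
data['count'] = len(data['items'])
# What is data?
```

After line 1: data = {'items': [2, 42], 'count': 2}
After line 2 (append 2 + 42 = 44): data = {'items': [2, 42, 44], 'count': 2}
After line 3 (count = len(items) = 3): data = {'items': [2, 42, 44], 'count': 3}

{'items': [2, 42, 44], 'count': 3}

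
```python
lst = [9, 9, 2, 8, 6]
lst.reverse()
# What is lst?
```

[6, 8, 2, 9, 9]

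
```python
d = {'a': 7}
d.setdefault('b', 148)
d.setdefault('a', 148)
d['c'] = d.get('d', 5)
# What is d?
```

After line 1: d = {'a': 7}
After line 2 (setdefault adds 'b'=148): d = {'a': 7, 'b': 148}
After line 3 (setdefault 'a' no-op, already exists): d = {'a': 7, 'b': 148}
After line 4 (get('d', 5) returns default since 'd' not in d): d = {'a': 7, 'b': 148, 'c': 5}

{'a': 7, 'b': 148, 'c': 5}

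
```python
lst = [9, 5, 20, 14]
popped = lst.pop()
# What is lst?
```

[9, 5, 20]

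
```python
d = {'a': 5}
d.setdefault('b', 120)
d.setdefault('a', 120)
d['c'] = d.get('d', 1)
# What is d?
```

After line 1: d = {'a': 5}
After line 2 (setdefault adds 'b'=120): d = {'a': 5, 'b': 120}
After line 3 (setdefault 'a' no-op, already exists): d = {'a': 5, 'b': 120}
After line 4 (get('d', 1) returns default since 'd' not in d): d = {'a': 5, 'b': 120, 'c': 1}

{'a': 5, 'b': 120, 'c': 1}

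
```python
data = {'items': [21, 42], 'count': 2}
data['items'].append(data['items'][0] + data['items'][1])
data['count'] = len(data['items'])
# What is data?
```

After line 1: data = {'items': [21, 42], 'count': 2}
After line 2 (append 21 + 42 = 63): data = {'items': [21, 42, 63], 'count': 2}
After line 3 (count = len(items) = 3): data = {'items': [21, 42, 63], 'count': 3}

{'items': [21, 42, 63], 'count': 3}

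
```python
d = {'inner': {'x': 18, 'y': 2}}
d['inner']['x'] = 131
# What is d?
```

After line 1: d = {'inner': {'x': 18, 'y': 2}}
After line 2 (inner x overwritten): d = {'inner': {'x': 131, 'y': 2}}

{'inner': {'x': 131, 'y': 2}}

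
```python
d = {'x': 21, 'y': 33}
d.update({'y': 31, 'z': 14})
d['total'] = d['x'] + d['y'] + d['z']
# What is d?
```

After line 1: d = {'x': 21, 'y': 33}
After line 2 (y overwritten, z added): d = {'x': 21, 'y': 31, 'z': 14}
After line 3 (total = 21 + 31 + 14 = 66): d = {'x': 21, 'y': 31, 'z': 14, 'total': 66}

{'x': 21, 'y': 31, 'z': 14, 'total': 66}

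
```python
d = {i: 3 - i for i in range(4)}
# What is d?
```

{0: 3, 1: 2, 2: 1, 3: 0}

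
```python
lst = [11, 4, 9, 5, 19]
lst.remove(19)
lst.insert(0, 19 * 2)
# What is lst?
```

After line 1: lst = [11, 4, 9, 5, 19]
After line 2 (remove first 19): lst = [11, 4, 9, 5]
After line 3 (insert 38 at index 0): lst = [38, 11, 4, 9, 5]

[38, 11, 4, 9, 5]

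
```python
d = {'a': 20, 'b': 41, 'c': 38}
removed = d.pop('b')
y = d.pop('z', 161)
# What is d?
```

After line 1: d = {'a': 20, 'b': 41, 'c': 38}
After line 2 (pop 'b' returns 41): d = {'a': 20, 'c': 38}, removed = 41
After line 3 (pop 'z' missing, returns default 161): d = {'a': 20, 'c': 38}, y = 161

{'a': 20, 'c': 38}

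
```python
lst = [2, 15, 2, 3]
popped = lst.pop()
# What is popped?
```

3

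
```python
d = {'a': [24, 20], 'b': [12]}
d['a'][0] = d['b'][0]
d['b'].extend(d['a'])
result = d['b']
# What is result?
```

After line 1: d = {'a': [24, 20], 'b': [12]}
After line 2 (a[0] = b[0] = 12): d = {'a': [12, 20], 'b': [12]}
After line 3 (b.extend(a) appends [12, 20]): d = {'a': [12, 20], 'b': [12, 12, 20]}
After line 4: result = d['b'] = [12, 12, 20]

[12, 12, 20]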